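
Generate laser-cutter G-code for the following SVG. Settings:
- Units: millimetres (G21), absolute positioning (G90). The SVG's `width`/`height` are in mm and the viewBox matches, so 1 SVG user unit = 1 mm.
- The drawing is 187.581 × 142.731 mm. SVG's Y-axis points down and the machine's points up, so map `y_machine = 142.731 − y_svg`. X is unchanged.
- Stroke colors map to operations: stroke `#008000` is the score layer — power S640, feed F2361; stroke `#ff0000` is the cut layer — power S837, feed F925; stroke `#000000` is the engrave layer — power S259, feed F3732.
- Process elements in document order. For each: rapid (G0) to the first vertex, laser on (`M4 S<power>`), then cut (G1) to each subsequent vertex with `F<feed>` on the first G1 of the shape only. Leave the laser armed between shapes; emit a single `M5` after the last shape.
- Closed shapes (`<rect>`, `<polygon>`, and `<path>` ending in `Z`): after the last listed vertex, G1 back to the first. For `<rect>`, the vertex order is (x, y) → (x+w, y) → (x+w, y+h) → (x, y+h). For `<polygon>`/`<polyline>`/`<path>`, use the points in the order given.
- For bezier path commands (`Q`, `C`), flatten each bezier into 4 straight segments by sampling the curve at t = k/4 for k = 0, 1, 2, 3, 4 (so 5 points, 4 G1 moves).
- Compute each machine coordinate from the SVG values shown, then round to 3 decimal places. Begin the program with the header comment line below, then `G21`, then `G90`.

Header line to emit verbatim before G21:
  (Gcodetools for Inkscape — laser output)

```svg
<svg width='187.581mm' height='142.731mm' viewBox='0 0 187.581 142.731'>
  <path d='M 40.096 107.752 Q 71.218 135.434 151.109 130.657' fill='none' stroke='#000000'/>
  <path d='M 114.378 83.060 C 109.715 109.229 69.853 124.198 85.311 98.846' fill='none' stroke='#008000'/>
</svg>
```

(Gcodetools for Inkscape — laser output)
G21
G90
G0 X40.096 Y34.979
M4 S259
G1 X58.705 Y23.167 F3732
G1 X83.410 Y15.412
G1 X114.212 Y11.714
G1 X151.109 Y12.074
G0 X114.378 Y59.671
M4 S640
G1 X105.695 Y42.599 F2361
G1 X92.299 Y32.458
G1 X82.676 Y31.976
G1 X85.311 Y43.885
M5

viewBox `0 0 187.581 142.731` with mm width/height → 1 unit = 1 mm. Flip: y_m = 142.731 − y_svg.

**Shape 1** — `<path>` quadratic bezier, stroke `#000000` → engrave (S259, F3732). Control points (SVG): P0=(40.096,107.752), P1=(71.218,135.434), P2=(151.109,130.657); sampled at t=k/4. Machine vertices: (40.096,34.979) → (58.705,23.167) → (83.410,15.412) → (114.212,11.714) → (151.109,12.074). Open path.

**Shape 2** — `<path>` cubic bezier, stroke `#008000` → score (S640, F2361). Control points (SVG): P0=(114.378,83.060), P1=(109.715,109.229), P2=(69.853,124.198), P3=(85.311,98.846); sampled at t=k/4. Machine vertices: (114.378,59.671) → (105.695,42.599) → (92.299,32.458) → (82.676,31.976) → (85.311,43.885). Open path.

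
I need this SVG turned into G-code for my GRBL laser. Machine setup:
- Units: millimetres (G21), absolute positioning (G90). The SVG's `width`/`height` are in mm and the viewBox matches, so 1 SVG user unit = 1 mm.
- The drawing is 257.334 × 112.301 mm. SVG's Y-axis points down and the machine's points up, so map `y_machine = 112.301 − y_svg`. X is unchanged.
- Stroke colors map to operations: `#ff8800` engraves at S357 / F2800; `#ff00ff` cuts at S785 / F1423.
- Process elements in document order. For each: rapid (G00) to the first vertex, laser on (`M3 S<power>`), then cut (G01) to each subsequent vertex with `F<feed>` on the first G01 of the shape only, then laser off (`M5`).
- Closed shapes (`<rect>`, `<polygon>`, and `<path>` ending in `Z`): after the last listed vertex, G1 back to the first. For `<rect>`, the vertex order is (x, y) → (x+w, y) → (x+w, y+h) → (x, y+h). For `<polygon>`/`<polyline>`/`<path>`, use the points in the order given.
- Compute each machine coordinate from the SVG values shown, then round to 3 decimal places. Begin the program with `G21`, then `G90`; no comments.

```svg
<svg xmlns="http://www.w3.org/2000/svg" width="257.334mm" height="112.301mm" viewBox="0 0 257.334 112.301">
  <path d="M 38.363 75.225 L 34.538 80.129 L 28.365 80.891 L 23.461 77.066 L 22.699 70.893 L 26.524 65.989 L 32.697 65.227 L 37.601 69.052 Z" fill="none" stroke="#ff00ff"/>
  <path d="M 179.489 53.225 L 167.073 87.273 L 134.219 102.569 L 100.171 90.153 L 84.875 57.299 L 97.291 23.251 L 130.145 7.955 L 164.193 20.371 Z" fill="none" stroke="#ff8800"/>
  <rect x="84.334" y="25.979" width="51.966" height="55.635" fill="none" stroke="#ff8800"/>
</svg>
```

G21
G90
G00 X38.363 Y37.076
M3 S785
G01 X34.538 Y32.172 F1423
G01 X28.365 Y31.410
G01 X23.461 Y35.235
G01 X22.699 Y41.408
G01 X26.524 Y46.312
G01 X32.697 Y47.074
G01 X37.601 Y43.249
G01 X38.363 Y37.076
M5
G00 X179.489 Y59.076
M3 S357
G01 X167.073 Y25.028 F2800
G01 X134.219 Y9.732
G01 X100.171 Y22.148
G01 X84.875 Y55.002
G01 X97.291 Y89.050
G01 X130.145 Y104.346
G01 X164.193 Y91.930
G01 X179.489 Y59.076
M5
G00 X84.334 Y86.322
M3 S357
G01 X136.300 Y86.322 F2800
G01 X136.300 Y30.687
G01 X84.334 Y30.687
G01 X84.334 Y86.322
M5

1 u = 1 mm; y_m = 112.301 − y.

[1] `<path>` regular polygon, #ff00ff→cut S785 F1423: (38.363,37.076) → (34.538,32.172) → (28.365,31.410) → (23.461,35.235) → (22.699,41.408) → (26.524,46.312) → (32.697,47.074) → (37.601,43.249) → (38.363,37.076) (closed)

[2] `<path>` regular polygon, #ff8800→engrave S357 F2800: (179.489,59.076) → (167.073,25.028) → (134.219,9.732) → (100.171,22.148) → (84.875,55.002) → (97.291,89.050) → (130.145,104.346) → (164.193,91.930) → (179.489,59.076) (closed)

[3] `<rect>` rectangle, #ff8800→engrave S357 F2800: (84.334,86.322) → (136.300,86.322) → (136.300,30.687) → (84.334,30.687) → (84.334,86.322) (closed)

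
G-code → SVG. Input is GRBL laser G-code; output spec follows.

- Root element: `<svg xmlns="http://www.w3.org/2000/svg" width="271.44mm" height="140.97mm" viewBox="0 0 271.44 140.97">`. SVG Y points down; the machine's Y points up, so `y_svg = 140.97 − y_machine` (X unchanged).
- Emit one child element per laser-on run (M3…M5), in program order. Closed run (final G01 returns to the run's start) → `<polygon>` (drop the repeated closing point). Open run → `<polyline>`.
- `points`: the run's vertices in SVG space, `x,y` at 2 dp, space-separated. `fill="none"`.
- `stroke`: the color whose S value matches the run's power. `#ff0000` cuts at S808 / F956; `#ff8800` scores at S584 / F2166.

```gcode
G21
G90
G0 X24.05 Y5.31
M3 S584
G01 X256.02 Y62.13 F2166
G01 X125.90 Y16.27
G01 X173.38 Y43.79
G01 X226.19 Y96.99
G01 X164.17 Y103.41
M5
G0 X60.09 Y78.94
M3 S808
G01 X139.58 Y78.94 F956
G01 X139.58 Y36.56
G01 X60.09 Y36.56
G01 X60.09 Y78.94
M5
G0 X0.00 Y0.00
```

<svg xmlns="http://www.w3.org/2000/svg" width="271.44mm" height="140.97mm" viewBox="0 0 271.44 140.97">
  <polyline points="24.05,135.66 256.02,78.84 125.90,124.70 173.38,97.18 226.19,43.98 164.17,37.56" fill="none" stroke="#ff8800"/>
  <polygon points="60.09,62.03 139.58,62.03 139.58,104.41 60.09,104.41" fill="none" stroke="#ff0000"/>
</svg>

Each laser-on run becomes one SVG element. Flip Y back into SVG space with y_svg = 140.97 − y_machine.

Run 1: S584 ⇒ score layer `#ff8800`. The run is open, so emit a `<polyline>` with points (Y-flipped): 24.05,135.66 256.02,78.84 125.90,124.70 173.38,97.18 226.19,43.98 164.17,37.56.

Run 2: the run's S808 means `#ff0000` (cut). The run returns to its start, so emit a `<polygon>` with points (Y-flipped): 60.09,62.03 139.58,62.03 139.58,104.41 60.09,104.41.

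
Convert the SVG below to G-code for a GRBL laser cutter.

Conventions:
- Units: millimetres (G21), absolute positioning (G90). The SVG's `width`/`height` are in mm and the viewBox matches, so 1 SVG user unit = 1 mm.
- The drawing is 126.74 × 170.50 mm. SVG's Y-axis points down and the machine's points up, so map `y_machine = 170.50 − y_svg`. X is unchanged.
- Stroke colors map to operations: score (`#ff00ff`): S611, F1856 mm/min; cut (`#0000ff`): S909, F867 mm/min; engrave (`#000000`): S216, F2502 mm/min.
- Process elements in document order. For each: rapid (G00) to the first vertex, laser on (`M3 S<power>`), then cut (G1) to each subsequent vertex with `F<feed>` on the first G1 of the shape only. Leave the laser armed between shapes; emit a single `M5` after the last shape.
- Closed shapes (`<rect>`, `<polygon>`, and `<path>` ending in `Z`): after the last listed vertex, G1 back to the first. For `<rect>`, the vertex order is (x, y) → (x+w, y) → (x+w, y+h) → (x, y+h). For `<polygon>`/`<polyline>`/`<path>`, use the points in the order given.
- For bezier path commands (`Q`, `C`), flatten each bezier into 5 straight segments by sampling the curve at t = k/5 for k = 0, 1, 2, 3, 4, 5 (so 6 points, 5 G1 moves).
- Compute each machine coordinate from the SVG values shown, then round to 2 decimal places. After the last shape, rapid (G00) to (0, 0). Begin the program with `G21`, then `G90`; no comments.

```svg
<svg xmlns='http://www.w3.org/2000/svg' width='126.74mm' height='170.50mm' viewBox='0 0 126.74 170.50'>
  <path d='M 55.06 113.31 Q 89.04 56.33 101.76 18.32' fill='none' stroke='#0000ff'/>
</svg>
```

Since the viewBox matches the mm dimensions, user units are millimetres directly. The only transform is the Y-flip y_m = 170.50 − y_svg.

Shape 1 is a quadratic bezier drawn with `<path>`. Its stroke #0000ff means cut at S909, F867. After flipping Y the toolpath is (55.06,57.19) → (67.80,79.22) → (78.84,99.74) → (88.18,118.74) → (95.82,136.22) → (101.76,152.18).

G21
G90
G00 X55.06 Y57.19
M3 S909
G1 X67.80 Y79.22 F867
G1 X78.84 Y99.74
G1 X88.18 Y118.74
G1 X95.82 Y136.22
G1 X101.76 Y152.18
M5
G00 X0.00 Y0.00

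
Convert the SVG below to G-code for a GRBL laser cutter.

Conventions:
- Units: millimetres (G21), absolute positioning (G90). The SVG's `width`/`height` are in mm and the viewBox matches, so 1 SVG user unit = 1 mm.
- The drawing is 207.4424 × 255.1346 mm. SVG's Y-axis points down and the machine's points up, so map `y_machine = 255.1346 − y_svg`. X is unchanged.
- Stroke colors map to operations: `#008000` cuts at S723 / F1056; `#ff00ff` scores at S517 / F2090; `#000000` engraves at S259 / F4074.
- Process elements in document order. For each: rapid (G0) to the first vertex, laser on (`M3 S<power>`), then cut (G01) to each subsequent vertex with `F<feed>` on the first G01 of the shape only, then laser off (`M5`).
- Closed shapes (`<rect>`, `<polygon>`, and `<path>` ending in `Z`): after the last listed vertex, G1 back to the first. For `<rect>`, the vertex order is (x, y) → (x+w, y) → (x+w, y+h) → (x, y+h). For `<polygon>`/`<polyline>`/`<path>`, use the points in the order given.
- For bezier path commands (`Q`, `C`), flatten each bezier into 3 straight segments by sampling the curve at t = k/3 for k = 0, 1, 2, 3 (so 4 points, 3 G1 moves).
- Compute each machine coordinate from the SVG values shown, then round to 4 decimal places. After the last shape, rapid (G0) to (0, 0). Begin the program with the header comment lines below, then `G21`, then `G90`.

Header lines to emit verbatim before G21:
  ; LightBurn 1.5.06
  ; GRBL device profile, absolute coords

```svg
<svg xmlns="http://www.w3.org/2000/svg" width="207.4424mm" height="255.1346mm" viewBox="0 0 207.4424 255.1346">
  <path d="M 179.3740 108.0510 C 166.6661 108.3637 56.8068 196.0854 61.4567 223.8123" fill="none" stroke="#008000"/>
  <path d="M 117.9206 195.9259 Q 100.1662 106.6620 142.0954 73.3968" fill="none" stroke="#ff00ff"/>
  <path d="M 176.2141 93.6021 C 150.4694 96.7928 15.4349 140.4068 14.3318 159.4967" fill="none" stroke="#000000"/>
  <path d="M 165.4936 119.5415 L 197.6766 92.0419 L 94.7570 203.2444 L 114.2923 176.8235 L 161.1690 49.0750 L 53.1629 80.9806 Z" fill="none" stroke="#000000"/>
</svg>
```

1 u = 1 mm; y_m = 255.1346 − y.

[1] `<path>` cubic bezier, #008000→cut S723 F1056: (179.3740,147.0836) → (142.1216,123.0940) → (87.1373,73.5881) → (61.4567,31.3223)

[2] `<path>` quadratic bezier, #ff00ff→score S517 F2090: (117.9206,59.2087) → (112.7158,112.4959) → (120.7741,153.3389) → (142.0954,181.7378)

[3] `<path>` cubic bezier, #000000→engrave S259 F4074: (176.2141,161.5325) → (123.0477,147.2728) → (51.0705,120.4970) → (14.3318,95.6379)

[4] `<path>` closed polygon, #000000→engrave S259 F4074: (165.4936,135.5931) → (197.6766,163.0927) → (94.7570,51.8902) → (114.2923,78.3111) → (161.1690,206.0596) → (53.1629,174.1540) → (165.4936,135.5931) (closed)

; LightBurn 1.5.06
; GRBL device profile, absolute coords
G21
G90
G0 X179.3740 Y147.0836
M3 S723
G01 X142.1216 Y123.0940 F1056
G01 X87.1373 Y73.5881
G01 X61.4567 Y31.3223
M5
G0 X117.9206 Y59.2087
M3 S517
G01 X112.7158 Y112.4959 F2090
G01 X120.7741 Y153.3389
G01 X142.0954 Y181.7378
M5
G0 X176.2141 Y161.5325
M3 S259
G01 X123.0477 Y147.2728 F4074
G01 X51.0705 Y120.4970
G01 X14.3318 Y95.6379
M5
G0 X165.4936 Y135.5931
M3 S259
G01 X197.6766 Y163.0927 F4074
G01 X94.7570 Y51.8902
G01 X114.2923 Y78.3111
G01 X161.1690 Y206.0596
G01 X53.1629 Y174.1540
G01 X165.4936 Y135.5931
M5
G0 X0.0000 Y0.0000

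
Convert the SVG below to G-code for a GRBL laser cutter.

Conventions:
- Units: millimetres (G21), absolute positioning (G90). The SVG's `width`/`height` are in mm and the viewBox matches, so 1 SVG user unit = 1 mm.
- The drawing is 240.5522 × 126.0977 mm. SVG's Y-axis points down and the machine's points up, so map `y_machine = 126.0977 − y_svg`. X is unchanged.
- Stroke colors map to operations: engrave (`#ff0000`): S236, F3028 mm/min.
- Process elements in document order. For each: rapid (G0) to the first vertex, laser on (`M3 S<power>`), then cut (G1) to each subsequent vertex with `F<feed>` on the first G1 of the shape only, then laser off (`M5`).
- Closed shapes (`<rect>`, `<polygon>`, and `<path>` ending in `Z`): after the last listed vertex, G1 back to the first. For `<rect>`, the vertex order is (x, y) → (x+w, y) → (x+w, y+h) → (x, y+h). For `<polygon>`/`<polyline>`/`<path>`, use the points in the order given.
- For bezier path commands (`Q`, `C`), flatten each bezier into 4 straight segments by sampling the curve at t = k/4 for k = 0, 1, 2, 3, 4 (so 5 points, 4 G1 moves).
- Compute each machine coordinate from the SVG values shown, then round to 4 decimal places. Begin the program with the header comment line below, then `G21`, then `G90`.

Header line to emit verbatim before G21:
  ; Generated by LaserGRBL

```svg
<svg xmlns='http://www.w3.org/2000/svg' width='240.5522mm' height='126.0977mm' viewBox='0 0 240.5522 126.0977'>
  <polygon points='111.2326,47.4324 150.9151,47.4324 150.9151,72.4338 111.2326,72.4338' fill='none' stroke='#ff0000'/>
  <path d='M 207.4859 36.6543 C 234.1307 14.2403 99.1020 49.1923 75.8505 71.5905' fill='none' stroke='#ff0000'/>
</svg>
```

; Generated by LaserGRBL
G21
G90
G0 X111.2326 Y78.6653
M3 S236
G1 X150.9151 Y78.6653 F3028
G1 X150.9151 Y53.6639
G1 X111.2326 Y53.6639
G1 X111.2326 Y78.6653
M5
G0 X207.4859 Y89.4434
M3 S236
G1 X201.4284 Y96.5903 F3028
G1 X160.3793 Y88.7799
G1 X109.9747 Y72.5672
G1 X75.8505 Y54.5072
M5

Since the viewBox matches the mm dimensions, user units are millimetres directly. The only transform is the Y-flip y_m = 126.0977 − y_svg.

Shape 1 is a rectangle drawn with `<polygon>`. Its stroke #ff0000 means engrave at S236, F3028. After flipping Y the toolpath is (111.2326,78.6653) → (150.9151,78.6653) → (150.9151,53.6639) → (111.2326,53.6639) → (111.2326,78.6653), returning to the start.

Shape 2 is a cubic bezier drawn with `<path>`. Its stroke #ff0000 means engrave at S236, F3028. After flipping Y the toolpath is (207.4859,89.4434) → (201.4284,96.5903) → (160.3793,88.7799) → (109.9747,72.5672) → (75.8505,54.5072).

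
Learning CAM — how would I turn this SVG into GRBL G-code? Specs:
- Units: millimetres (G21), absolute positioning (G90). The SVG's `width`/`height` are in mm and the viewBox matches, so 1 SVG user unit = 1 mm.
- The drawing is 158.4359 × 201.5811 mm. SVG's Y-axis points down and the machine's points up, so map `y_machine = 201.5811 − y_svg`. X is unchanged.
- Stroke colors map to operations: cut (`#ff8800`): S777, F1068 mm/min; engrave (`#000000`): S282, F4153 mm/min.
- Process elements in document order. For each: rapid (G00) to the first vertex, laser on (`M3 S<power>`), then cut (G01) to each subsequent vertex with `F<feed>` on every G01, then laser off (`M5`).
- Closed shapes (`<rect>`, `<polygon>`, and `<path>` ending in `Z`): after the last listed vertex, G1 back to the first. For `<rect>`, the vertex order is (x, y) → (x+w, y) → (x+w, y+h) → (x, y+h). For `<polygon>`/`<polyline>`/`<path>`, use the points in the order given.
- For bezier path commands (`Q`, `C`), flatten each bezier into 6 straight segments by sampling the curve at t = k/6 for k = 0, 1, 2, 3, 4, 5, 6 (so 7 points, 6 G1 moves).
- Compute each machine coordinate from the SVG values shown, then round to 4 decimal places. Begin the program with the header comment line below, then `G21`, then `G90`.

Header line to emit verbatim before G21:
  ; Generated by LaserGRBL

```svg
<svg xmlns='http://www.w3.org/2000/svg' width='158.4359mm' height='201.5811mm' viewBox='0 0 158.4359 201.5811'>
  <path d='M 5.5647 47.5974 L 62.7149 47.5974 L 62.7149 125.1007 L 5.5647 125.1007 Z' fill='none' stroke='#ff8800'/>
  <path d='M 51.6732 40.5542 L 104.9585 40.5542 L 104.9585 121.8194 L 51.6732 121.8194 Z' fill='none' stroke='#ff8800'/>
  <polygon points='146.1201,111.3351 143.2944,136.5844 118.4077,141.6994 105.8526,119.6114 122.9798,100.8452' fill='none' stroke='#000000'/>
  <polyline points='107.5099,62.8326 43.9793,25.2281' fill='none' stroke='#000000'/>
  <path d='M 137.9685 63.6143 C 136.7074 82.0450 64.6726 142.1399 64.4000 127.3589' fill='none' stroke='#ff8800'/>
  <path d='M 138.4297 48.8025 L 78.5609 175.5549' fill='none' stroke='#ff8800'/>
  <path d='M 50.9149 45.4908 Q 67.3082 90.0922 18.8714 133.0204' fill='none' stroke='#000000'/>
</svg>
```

; Generated by LaserGRBL
G21
G90
G00 X5.5647 Y153.9837
M3 S777
G01 X62.7149 Y153.9837 F1068
G01 X62.7149 Y76.4804 F1068
G01 X5.5647 Y76.4804 F1068
G01 X5.5647 Y153.9837 F1068
M5
G00 X51.6732 Y161.0269
M3 S777
G01 X104.9585 Y161.0269 F1068
G01 X104.9585 Y79.7617 F1068
G01 X51.6732 Y79.7617 F1068
G01 X51.6732 Y161.0269 F1068
M5
G00 X146.1201 Y90.2460
M3 S282
G01 X143.2944 Y64.9967 F4153
G01 X118.4077 Y59.8817 F4153
G01 X105.8526 Y81.9697 F4153
G01 X122.9798 Y100.7359 F4153
G01 X146.1201 Y90.2460 F4153
M5
G00 X107.5099 Y138.7485
M3 S282
G01 X43.9793 Y176.3530 F4153
M5
G00 X137.9685 Y137.9668
M3 S777
G01 X132.1000 Y125.8190 F1068
G01 X118.3953 Y109.9643 F1068
G01 X100.8136 Y93.6401 F1068
G01 X83.3142 Y80.0835 F1068
G01 X69.8566 Y72.5318 F1068
G01 X64.4000 Y74.2222 F1068
M5
G00 X138.4297 Y152.7786
M3 S777
G01 X78.5609 Y26.0262 F1068
M5
G00 X50.9149 Y156.0903
M3 S282
G01 X54.5785 Y141.2696 F4153
G01 X54.6404 Y126.5419 F4153
G01 X51.1007 Y111.9072 F4153
G01 X43.9593 Y97.3654 F4153
G01 X33.2162 Y82.9166 F4153
G01 X18.8714 Y68.5607 F4153
M5

Since the viewBox matches the mm dimensions, user units are millimetres directly. The only transform is the Y-flip y_m = 201.5811 − y_svg.

Shape 1 is a rectangle drawn with `<path>`. Its stroke #ff8800 means cut at S777, F1068. After flipping Y the toolpath is (5.5647,153.9837) → (62.7149,153.9837) → (62.7149,76.4804) → (5.5647,76.4804) → (5.5647,153.9837), returning to the start.

Shape 2 is a rectangle drawn with `<path>`. Its stroke #ff8800 means cut at S777, F1068. After flipping Y the toolpath is (51.6732,161.0269) → (104.9585,161.0269) → (104.9585,79.7617) → (51.6732,79.7617) → (51.6732,161.0269), returning to the start.

Shape 3 is a regular polygon drawn with `<polygon>`. Its stroke #000000 means engrave at S282, F4153. After flipping Y the toolpath is (146.1201,90.2460) → (143.2944,64.9967) → (118.4077,59.8817) → (105.8526,81.9697) → (122.9798,100.7359) → (146.1201,90.2460), returning to the start.

Shape 4 is a line segment drawn with `<polyline>`. Its stroke #000000 means engrave at S282, F4153. After flipping Y the toolpath is (107.5099,138.7485) → (43.9793,176.3530).

Shape 5 is a cubic bezier drawn with `<path>`. Its stroke #ff8800 means cut at S777, F1068. After flipping Y the toolpath is (137.9685,137.9668) → (132.1000,125.8190) → (118.3953,109.9643) → (100.8136,93.6401) → (83.3142,80.0835) → (69.8566,72.5318) → (64.4000,74.2222).

Shape 6 is a line segment drawn with `<path>`. Its stroke #ff8800 means cut at S777, F1068. After flipping Y the toolpath is (138.4297,152.7786) → (78.5609,26.0262).

Shape 7 is a quadratic bezier drawn with `<path>`. Its stroke #000000 means engrave at S282, F4153. After flipping Y the toolpath is (50.9149,156.0903) → (54.5785,141.2696) → (54.6404,126.5419) → (51.1007,111.9072) → (43.9593,97.3654) → (33.2162,82.9166) → (18.8714,68.5607).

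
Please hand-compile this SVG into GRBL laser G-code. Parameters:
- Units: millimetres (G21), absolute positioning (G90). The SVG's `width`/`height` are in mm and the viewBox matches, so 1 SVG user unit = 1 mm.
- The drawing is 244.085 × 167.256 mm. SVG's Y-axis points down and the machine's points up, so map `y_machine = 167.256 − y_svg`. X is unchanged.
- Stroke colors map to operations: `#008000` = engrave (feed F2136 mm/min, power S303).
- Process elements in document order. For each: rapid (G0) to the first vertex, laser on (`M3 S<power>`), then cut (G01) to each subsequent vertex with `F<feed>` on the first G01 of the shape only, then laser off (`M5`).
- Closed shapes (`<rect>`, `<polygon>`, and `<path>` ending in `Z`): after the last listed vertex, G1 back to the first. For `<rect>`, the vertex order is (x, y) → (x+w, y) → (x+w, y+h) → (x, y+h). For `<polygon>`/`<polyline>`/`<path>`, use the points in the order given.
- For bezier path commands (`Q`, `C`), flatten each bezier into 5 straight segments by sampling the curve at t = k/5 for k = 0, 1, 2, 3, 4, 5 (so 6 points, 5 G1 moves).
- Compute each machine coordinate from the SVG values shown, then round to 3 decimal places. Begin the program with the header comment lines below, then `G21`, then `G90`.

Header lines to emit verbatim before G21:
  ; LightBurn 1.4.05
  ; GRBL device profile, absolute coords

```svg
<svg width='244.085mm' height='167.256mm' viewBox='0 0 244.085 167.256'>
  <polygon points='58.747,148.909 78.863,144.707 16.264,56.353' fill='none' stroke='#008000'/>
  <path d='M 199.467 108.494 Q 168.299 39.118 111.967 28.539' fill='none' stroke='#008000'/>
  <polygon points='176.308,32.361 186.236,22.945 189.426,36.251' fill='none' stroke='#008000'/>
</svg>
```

1 u = 1 mm; y_m = 167.256 − y.

[1] `<polygon>` closed polygon, #008000→engrave S303 F2136: (58.747,18.347) → (78.863,22.549) → (16.264,110.903) → (58.747,18.347) (closed)

[2] `<path>` quadratic bezier, #008000→engrave S303 F2136: (199.467,58.762) → (185.993,84.161) → (170.506,104.855) → (153.006,120.846) → (133.493,132.134) → (111.967,138.717)

[3] `<polygon>` regular polygon, #008000→engrave S303 F2136: (176.308,134.895) → (186.236,144.311) → (189.426,131.005) → (176.308,134.895) (closed)

; LightBurn 1.4.05
; GRBL device profile, absolute coords
G21
G90
G0 X58.747 Y18.347
M3 S303
G01 X78.863 Y22.549 F2136
G01 X16.264 Y110.903
G01 X58.747 Y18.347
M5
G0 X199.467 Y58.762
M3 S303
G01 X185.993 Y84.161 F2136
G01 X170.506 Y104.855
G01 X153.006 Y120.846
G01 X133.493 Y132.134
G01 X111.967 Y138.717
M5
G0 X176.308 Y134.895
M3 S303
G01 X186.236 Y144.311 F2136
G01 X189.426 Y131.005
G01 X176.308 Y134.895
M5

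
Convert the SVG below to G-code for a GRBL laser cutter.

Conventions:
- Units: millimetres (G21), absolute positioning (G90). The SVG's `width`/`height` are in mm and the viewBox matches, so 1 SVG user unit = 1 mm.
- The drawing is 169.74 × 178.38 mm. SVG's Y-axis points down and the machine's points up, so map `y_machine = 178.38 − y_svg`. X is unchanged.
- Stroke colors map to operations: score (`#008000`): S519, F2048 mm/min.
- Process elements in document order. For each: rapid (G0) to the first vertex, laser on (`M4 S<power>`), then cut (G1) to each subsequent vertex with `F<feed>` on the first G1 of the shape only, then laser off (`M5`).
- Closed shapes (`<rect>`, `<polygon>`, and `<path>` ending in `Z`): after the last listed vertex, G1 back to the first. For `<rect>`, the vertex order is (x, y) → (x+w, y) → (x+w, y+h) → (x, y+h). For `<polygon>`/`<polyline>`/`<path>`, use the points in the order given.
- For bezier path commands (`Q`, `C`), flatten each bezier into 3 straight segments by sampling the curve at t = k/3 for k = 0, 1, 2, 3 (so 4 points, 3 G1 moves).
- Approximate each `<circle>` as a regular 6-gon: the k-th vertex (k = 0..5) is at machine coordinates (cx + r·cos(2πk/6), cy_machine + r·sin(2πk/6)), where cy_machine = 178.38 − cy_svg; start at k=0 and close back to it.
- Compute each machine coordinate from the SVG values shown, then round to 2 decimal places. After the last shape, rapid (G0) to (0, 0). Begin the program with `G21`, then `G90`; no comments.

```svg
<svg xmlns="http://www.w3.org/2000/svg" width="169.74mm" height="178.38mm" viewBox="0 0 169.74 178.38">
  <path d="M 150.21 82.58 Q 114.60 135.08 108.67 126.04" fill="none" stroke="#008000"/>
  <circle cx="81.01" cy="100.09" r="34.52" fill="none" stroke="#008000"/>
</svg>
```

G21
G90
G0 X150.21 Y95.80
M4 S519
G1 X129.77 Y67.64 F2048
G1 X115.92 Y53.15
G1 X108.67 Y52.34
M5
G0 X115.53 Y78.29
M4 S519
G1 X98.27 Y108.19 F2048
G1 X63.75 Y108.19
G1 X46.49 Y78.29
G1 X63.75 Y48.39
G1 X98.27 Y48.39
G1 X115.53 Y78.29
M5
G0 X0.00 Y0.00

viewBox `0 0 169.74 178.38` with mm width/height → 1 unit = 1 mm. Flip: y_m = 178.38 − y_svg.

**Shape 1** — `<path>` quadratic bezier, stroke `#008000` → score (S519, F2048). Control points (SVG): P0=(150.21,82.58), P1=(114.60,135.08), P2=(108.67,126.04); sampled at t=k/3. Machine vertices: (150.21,95.80) → (129.77,67.64) → (115.92,53.15) → (108.67,52.34). Open path.

**Shape 2** — `<circle>` circle, stroke `#008000` → score (S519, F2048). Machine vertices: (115.53,78.29) → (98.27,108.19) → (63.75,108.19) → (46.49,78.29) → (63.75,48.39) → (98.27,48.39) → (115.53,78.29). Closed: final G1 returns to the first vertex.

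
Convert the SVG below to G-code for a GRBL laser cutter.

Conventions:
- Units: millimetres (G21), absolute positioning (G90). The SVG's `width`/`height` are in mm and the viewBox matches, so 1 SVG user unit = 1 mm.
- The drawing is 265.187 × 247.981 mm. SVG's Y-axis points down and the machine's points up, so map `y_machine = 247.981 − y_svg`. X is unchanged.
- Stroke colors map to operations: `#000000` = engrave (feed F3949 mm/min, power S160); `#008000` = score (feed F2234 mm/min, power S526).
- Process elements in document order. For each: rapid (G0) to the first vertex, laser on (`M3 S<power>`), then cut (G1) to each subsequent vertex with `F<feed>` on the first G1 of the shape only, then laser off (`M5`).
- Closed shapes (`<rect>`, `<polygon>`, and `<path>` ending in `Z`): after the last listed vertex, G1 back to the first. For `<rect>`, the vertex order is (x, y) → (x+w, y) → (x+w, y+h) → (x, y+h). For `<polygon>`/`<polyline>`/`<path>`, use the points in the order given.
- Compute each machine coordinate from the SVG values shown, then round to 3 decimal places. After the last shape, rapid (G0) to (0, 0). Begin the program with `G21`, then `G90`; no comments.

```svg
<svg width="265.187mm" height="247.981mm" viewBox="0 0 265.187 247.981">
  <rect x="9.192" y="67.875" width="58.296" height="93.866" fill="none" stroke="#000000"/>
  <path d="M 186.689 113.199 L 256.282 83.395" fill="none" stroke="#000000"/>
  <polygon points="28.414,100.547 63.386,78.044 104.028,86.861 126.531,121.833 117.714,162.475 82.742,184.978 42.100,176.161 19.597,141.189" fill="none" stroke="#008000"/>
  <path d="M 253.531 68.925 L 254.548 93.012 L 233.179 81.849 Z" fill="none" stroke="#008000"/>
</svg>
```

G21
G90
G0 X9.192 Y180.106
M3 S160
G1 X67.488 Y180.106 F3949
G1 X67.488 Y86.240
G1 X9.192 Y86.240
G1 X9.192 Y180.106
M5
G0 X186.689 Y134.782
M3 S160
G1 X256.282 Y164.586 F3949
M5
G0 X28.414 Y147.434
M3 S526
G1 X63.386 Y169.937 F2234
G1 X104.028 Y161.120
G1 X126.531 Y126.148
G1 X117.714 Y85.506
G1 X82.742 Y63.003
G1 X42.100 Y71.820
G1 X19.597 Y106.792
G1 X28.414 Y147.434
M5
G0 X253.531 Y179.056
M3 S526
G1 X254.548 Y154.969 F2234
G1 X233.179 Y166.132
G1 X253.531 Y179.056
M5
G0 X0.000 Y0.000

1 u = 1 mm; y_m = 247.981 − y.

[1] `<rect>` rectangle, #000000→engrave S160 F3949: (9.192,180.106) → (67.488,180.106) → (67.488,86.240) → (9.192,86.240) → (9.192,180.106) (closed)

[2] `<path>` line segment, #000000→engrave S160 F3949: (186.689,134.782) → (256.282,164.586)

[3] `<polygon>` regular polygon, #008000→score S526 F2234: (28.414,147.434) → (63.386,169.937) → (104.028,161.120) → (126.531,126.148) → (117.714,85.506) → (82.742,63.003) → (42.100,71.820) → (19.597,106.792) → (28.414,147.434) (closed)

[4] `<path>` regular polygon, #008000→score S526 F2234: (253.531,179.056) → (254.548,154.969) → (233.179,166.132) → (253.531,179.056) (closed)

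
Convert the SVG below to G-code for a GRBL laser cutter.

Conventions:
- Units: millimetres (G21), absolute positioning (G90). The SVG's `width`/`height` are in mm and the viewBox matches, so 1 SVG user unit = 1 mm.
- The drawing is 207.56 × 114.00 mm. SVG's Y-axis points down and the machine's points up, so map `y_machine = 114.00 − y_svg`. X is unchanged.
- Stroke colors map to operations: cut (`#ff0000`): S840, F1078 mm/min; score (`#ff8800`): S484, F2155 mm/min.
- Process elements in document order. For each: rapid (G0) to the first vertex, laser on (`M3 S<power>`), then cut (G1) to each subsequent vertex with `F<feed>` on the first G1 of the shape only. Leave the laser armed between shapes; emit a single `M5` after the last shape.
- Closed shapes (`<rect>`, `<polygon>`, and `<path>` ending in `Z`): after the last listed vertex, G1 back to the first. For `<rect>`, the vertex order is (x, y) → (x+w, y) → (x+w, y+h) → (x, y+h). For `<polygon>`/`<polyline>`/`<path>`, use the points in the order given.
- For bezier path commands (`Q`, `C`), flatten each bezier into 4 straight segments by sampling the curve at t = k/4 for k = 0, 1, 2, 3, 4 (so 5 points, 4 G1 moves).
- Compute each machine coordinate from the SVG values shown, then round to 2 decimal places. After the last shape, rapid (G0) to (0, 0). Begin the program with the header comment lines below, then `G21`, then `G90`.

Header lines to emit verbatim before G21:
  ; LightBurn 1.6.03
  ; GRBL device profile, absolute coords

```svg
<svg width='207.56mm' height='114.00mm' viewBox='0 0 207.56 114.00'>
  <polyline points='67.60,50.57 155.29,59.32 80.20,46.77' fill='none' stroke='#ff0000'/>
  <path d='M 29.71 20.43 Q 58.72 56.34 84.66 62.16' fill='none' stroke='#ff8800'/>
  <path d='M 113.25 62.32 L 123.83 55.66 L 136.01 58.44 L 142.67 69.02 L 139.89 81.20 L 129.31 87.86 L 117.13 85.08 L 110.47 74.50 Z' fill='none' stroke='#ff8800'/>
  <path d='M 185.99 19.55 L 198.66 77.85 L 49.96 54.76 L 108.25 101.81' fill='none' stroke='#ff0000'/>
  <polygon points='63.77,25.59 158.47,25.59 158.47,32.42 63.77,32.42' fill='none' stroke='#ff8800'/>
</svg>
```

; LightBurn 1.6.03
; GRBL device profile, absolute coords
G21
G90
G0 X67.60 Y63.43
M3 S840
G1 X155.29 Y54.68 F1078
G1 X80.20 Y67.23
G0 X29.71 Y93.57
M3 S484
G1 X44.02 Y77.50 F2155
G1 X57.95 Y65.18
G1 X71.50 Y56.63
G1 X84.66 Y51.84
G0 X113.25 Y51.68
M3 S484
G1 X123.83 Y58.34 F2155
G1 X136.01 Y55.56
G1 X142.67 Y44.98
G1 X139.89 Y32.80
G1 X129.31 Y26.14
G1 X117.13 Y28.92
G1 X110.47 Y39.50
G1 X113.25 Y51.68
G0 X185.99 Y94.45
M3 S840
G1 X198.66 Y36.15 F1078
G1 X49.96 Y59.24
G1 X108.25 Y12.19
G0 X63.77 Y88.41
M3 S484
G1 X158.47 Y88.41 F2155
G1 X158.47 Y81.58
G1 X63.77 Y81.58
G1 X63.77 Y88.41
M5
G0 X0.00 Y0.00

1 u = 1 mm; y_m = 114.00 − y.

[1] `<polyline>` open polyline, #ff0000→cut S840 F1078: (67.60,63.43) → (155.29,54.68) → (80.20,67.23)

[2] `<path>` quadratic bezier, #ff8800→score S484 F2155: (29.71,93.57) → (44.02,77.50) → (57.95,65.18) → (71.50,56.63) → (84.66,51.84)

[3] `<path>` regular polygon, #ff8800→score S484 F2155: (113.25,51.68) → (123.83,58.34) → (136.01,55.56) → (142.67,44.98) → (139.89,32.80) → (129.31,26.14) → (117.13,28.92) → (110.47,39.50) → (113.25,51.68) (closed)

[4] `<path>` open polyline, #ff0000→cut S840 F1078: (185.99,94.45) → (198.66,36.15) → (49.96,59.24) → (108.25,12.19)

[5] `<polygon>` rectangle, #ff8800→score S484 F2155: (63.77,88.41) → (158.47,88.41) → (158.47,81.58) → (63.77,81.58) → (63.77,88.41) (closed)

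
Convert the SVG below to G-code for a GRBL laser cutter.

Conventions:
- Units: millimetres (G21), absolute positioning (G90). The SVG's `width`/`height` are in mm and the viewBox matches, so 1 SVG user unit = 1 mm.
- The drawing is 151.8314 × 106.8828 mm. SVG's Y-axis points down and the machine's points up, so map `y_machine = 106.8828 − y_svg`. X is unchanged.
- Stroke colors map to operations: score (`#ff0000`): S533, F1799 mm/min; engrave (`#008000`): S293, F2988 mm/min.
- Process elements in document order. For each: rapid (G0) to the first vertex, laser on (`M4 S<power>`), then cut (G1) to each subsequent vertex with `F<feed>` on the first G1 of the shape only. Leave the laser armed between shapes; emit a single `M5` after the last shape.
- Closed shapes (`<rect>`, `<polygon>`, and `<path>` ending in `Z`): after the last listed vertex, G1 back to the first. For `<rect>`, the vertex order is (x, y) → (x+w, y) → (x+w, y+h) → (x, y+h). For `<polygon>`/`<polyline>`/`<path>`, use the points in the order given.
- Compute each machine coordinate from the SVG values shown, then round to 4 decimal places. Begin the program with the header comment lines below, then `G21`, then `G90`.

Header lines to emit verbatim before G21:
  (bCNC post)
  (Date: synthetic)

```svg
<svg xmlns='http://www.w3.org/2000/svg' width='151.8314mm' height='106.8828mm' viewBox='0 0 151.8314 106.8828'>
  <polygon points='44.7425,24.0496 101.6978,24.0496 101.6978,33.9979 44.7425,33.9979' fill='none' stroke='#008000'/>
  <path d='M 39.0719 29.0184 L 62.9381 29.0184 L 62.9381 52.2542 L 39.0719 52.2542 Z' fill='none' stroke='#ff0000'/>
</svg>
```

(bCNC post)
(Date: synthetic)
G21
G90
G0 X44.7425 Y82.8332
M4 S293
G1 X101.6978 Y82.8332 F2988
G1 X101.6978 Y72.8849
G1 X44.7425 Y72.8849
G1 X44.7425 Y82.8332
G0 X39.0719 Y77.8644
M4 S533
G1 X62.9381 Y77.8644 F1799
G1 X62.9381 Y54.6286
G1 X39.0719 Y54.6286
G1 X39.0719 Y77.8644
M5

1 u = 1 mm; y_m = 106.8828 − y.

[1] `<polygon>` rectangle, #008000→engrave S293 F2988: (44.7425,82.8332) → (101.6978,82.8332) → (101.6978,72.8849) → (44.7425,72.8849) → (44.7425,82.8332) (closed)

[2] `<path>` rectangle, #ff0000→score S533 F1799: (39.0719,77.8644) → (62.9381,77.8644) → (62.9381,54.6286) → (39.0719,54.6286) → (39.0719,77.8644) (closed)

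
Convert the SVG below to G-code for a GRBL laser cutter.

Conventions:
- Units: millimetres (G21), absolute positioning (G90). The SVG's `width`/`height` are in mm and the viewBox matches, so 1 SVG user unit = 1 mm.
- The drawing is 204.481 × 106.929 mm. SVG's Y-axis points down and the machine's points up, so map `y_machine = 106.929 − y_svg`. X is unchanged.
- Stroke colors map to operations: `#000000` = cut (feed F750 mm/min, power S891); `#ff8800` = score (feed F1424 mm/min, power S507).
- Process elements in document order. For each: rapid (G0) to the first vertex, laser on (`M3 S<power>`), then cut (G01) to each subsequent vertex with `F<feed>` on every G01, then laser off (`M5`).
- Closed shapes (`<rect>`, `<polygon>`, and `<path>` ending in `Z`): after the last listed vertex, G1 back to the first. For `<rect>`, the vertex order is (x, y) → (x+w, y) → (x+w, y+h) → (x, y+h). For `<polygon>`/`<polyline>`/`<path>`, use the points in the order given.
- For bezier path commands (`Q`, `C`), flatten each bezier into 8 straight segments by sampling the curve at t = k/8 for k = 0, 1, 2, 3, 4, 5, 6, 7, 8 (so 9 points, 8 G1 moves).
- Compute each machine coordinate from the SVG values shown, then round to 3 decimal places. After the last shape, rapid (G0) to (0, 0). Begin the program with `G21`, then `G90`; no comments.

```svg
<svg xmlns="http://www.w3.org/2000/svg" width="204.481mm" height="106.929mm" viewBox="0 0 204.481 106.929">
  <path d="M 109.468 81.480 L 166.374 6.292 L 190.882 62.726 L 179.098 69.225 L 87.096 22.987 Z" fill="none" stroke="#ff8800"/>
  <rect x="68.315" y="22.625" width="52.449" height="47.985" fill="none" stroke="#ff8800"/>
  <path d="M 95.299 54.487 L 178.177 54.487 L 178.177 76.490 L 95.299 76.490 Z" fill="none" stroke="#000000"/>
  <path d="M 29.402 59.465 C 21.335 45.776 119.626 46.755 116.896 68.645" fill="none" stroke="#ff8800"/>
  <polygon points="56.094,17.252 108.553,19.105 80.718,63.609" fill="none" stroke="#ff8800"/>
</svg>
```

G21
G90
G0 X109.468 Y25.449
M3 S507
G01 X166.374 Y100.637 F1424
G01 X190.882 Y44.203 F1424
G01 X179.098 Y37.704 F1424
G01 X87.096 Y83.942 F1424
G01 X109.468 Y25.449 F1424
M5
G0 X68.315 Y84.304
M3 S507
G01 X120.764 Y84.304 F1424
G01 X120.764 Y36.319 F1424
G01 X68.315 Y36.319 F1424
G01 X68.315 Y84.304 F1424
M5
G0 X95.299 Y52.442
M3 S891
G01 X178.177 Y52.442 F750
G01 X178.177 Y30.439 F750
G01 X95.299 Y30.439 F750
G01 X95.299 Y52.442 F750
M5
G0 X29.402 Y47.464
M3 S507
G01 X30.957 Y51.898 F1424
G01 X40.054 Y54.883 F1424
G01 X54.260 Y56.347 F1424
G01 X71.148 Y56.216 F1424
G01 X88.285 Y54.418 F1424
G01 X103.242 Y50.878 F1424
G01 X113.589 Y45.525 F1424
G01 X116.896 Y38.284 F1424
M5
G0 X56.094 Y89.677
M3 S507
G01 X108.553 Y87.824 F1424
G01 X80.718 Y43.320 F1424
G01 X56.094 Y89.677 F1424
M5
G0 X0.000 Y0.000

1 u = 1 mm; y_m = 106.929 − y.

[1] `<path>` closed polygon, #ff8800→score S507 F1424: (109.468,25.449) → (166.374,100.637) → (190.882,44.203) → (179.098,37.704) → (87.096,83.942) → (109.468,25.449) (closed)

[2] `<rect>` rectangle, #ff8800→score S507 F1424: (68.315,84.304) → (120.764,84.304) → (120.764,36.319) → (68.315,36.319) → (68.315,84.304) (closed)

[3] `<path>` rectangle, #000000→cut S891 F750: (95.299,52.442) → (178.177,52.442) → (178.177,30.439) → (95.299,30.439) → (95.299,52.442) (closed)

[4] `<path>` cubic bezier, #ff8800→score S507 F1424: (29.402,47.464) → (30.957,51.898) → (40.054,54.883) → (54.260,56.347) → (71.148,56.216) → (88.285,54.418) → (103.242,50.878) → (113.589,45.525) → (116.896,38.284)

[5] `<polygon>` regular polygon, #ff8800→score S507 F1424: (56.094,89.677) → (108.553,87.824) → (80.718,43.320) → (56.094,89.677) (closed)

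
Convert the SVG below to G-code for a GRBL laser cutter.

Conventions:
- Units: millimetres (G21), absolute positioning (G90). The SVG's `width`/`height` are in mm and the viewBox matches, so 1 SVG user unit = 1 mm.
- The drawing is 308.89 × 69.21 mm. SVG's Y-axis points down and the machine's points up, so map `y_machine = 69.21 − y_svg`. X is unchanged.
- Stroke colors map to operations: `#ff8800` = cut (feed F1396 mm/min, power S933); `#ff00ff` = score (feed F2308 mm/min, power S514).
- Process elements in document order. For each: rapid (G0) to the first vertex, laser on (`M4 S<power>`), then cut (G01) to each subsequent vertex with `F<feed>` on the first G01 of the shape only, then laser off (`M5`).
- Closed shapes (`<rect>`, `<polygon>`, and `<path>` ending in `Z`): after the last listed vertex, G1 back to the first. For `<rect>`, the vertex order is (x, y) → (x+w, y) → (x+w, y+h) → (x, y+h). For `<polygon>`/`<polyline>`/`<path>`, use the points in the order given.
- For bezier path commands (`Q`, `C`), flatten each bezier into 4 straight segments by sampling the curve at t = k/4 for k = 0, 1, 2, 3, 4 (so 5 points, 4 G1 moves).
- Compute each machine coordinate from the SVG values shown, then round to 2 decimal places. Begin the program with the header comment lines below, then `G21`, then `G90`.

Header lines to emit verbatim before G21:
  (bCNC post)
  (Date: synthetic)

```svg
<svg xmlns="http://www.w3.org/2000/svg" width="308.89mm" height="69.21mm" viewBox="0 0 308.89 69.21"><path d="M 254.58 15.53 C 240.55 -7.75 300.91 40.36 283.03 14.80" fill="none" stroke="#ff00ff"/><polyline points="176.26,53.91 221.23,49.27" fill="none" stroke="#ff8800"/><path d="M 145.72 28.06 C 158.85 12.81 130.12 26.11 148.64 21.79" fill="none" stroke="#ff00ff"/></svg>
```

(bCNC post)
(Date: synthetic)
G21
G90
G0 X254.58 Y53.68
M4 S514
G01 X255.62 Y60.02 F2308
G01 X270.25 Y53.19
G01 X284.15 Y46.79
G01 X283.03 Y54.41
M5
G0 X176.26 Y15.30
M4 S933
G01 X221.23 Y19.94 F1396
M5
G0 X145.72 Y41.15
M4 S514
G01 X149.11 Y47.96 F2308
G01 X145.16 Y48.38
G01 X142.22 Y46.76
G01 X148.64 Y47.42
M5

viewBox `0 0 308.89 69.21` with mm width/height → 1 unit = 1 mm. Flip: y_m = 69.21 − y_svg.

**Shape 1** — `<path>` cubic bezier, stroke `#ff00ff` → score (S514, F2308). Control points (SVG): P0=(254.58,15.53), P1=(240.55,-7.75), P2=(300.91,40.36), P3=(283.03,14.80); sampled at t=k/4. Machine vertices: (254.58,53.68) → (255.62,60.02) → (270.25,53.19) → (284.15,46.79) → (283.03,54.41). Open path.

**Shape 2** — `<polyline>` line segment, stroke `#ff8800` → cut (S933, F1396). Machine vertices: (176.26,15.30) → (221.23,19.94). Open path.

**Shape 3** — `<path>` cubic bezier, stroke `#ff00ff` → score (S514, F2308). Control points (SVG): P0=(145.72,28.06), P1=(158.85,12.81), P2=(130.12,26.11), P3=(148.64,21.79); sampled at t=k/4. Machine vertices: (145.72,41.15) → (149.11,47.96) → (145.16,48.38) → (142.22,46.76) → (148.64,47.42). Open path.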